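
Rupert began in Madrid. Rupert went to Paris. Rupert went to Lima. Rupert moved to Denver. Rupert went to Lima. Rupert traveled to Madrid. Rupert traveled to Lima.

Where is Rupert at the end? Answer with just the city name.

Tracking Rupert's location:
Start: Rupert is in Madrid.
After move 1: Madrid -> Paris. Rupert is in Paris.
After move 2: Paris -> Lima. Rupert is in Lima.
After move 3: Lima -> Denver. Rupert is in Denver.
After move 4: Denver -> Lima. Rupert is in Lima.
After move 5: Lima -> Madrid. Rupert is in Madrid.
After move 6: Madrid -> Lima. Rupert is in Lima.

Answer: Lima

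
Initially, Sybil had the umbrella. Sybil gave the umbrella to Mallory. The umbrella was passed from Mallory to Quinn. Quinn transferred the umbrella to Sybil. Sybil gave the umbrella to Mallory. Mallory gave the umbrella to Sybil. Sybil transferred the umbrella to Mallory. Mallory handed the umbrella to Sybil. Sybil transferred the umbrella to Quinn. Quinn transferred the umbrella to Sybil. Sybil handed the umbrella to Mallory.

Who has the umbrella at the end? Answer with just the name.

Tracking the umbrella through each event:
Start: Sybil has the umbrella.
After event 1: Mallory has the umbrella.
After event 2: Quinn has the umbrella.
After event 3: Sybil has the umbrella.
After event 4: Mallory has the umbrella.
After event 5: Sybil has the umbrella.
After event 6: Mallory has the umbrella.
After event 7: Sybil has the umbrella.
After event 8: Quinn has the umbrella.
After event 9: Sybil has the umbrella.
After event 10: Mallory has the umbrella.

Answer: Mallory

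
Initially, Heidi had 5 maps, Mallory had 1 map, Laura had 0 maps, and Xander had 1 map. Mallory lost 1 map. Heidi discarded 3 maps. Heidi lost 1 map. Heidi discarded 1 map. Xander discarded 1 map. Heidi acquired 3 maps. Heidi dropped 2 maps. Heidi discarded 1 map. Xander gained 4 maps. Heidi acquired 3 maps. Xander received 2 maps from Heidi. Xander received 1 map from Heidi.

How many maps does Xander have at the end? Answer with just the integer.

Tracking counts step by step:
Start: Heidi=5, Mallory=1, Laura=0, Xander=1
Event 1 (Mallory -1): Mallory: 1 -> 0. State: Heidi=5, Mallory=0, Laura=0, Xander=1
Event 2 (Heidi -3): Heidi: 5 -> 2. State: Heidi=2, Mallory=0, Laura=0, Xander=1
Event 3 (Heidi -1): Heidi: 2 -> 1. State: Heidi=1, Mallory=0, Laura=0, Xander=1
Event 4 (Heidi -1): Heidi: 1 -> 0. State: Heidi=0, Mallory=0, Laura=0, Xander=1
Event 5 (Xander -1): Xander: 1 -> 0. State: Heidi=0, Mallory=0, Laura=0, Xander=0
Event 6 (Heidi +3): Heidi: 0 -> 3. State: Heidi=3, Mallory=0, Laura=0, Xander=0
Event 7 (Heidi -2): Heidi: 3 -> 1. State: Heidi=1, Mallory=0, Laura=0, Xander=0
Event 8 (Heidi -1): Heidi: 1 -> 0. State: Heidi=0, Mallory=0, Laura=0, Xander=0
Event 9 (Xander +4): Xander: 0 -> 4. State: Heidi=0, Mallory=0, Laura=0, Xander=4
Event 10 (Heidi +3): Heidi: 0 -> 3. State: Heidi=3, Mallory=0, Laura=0, Xander=4
Event 11 (Heidi -> Xander, 2): Heidi: 3 -> 1, Xander: 4 -> 6. State: Heidi=1, Mallory=0, Laura=0, Xander=6
Event 12 (Heidi -> Xander, 1): Heidi: 1 -> 0, Xander: 6 -> 7. State: Heidi=0, Mallory=0, Laura=0, Xander=7

Xander's final count: 7

Answer: 7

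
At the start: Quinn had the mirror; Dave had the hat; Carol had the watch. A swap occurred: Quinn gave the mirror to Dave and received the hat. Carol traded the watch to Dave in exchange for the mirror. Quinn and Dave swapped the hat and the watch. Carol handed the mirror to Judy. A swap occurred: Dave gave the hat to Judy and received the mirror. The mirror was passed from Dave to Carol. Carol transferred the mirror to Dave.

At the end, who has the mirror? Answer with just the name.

Answer: Dave

Derivation:
Tracking all object holders:
Start: mirror:Quinn, hat:Dave, watch:Carol
Event 1 (swap mirror<->hat: now mirror:Dave, hat:Quinn). State: mirror:Dave, hat:Quinn, watch:Carol
Event 2 (swap watch<->mirror: now watch:Dave, mirror:Carol). State: mirror:Carol, hat:Quinn, watch:Dave
Event 3 (swap hat<->watch: now hat:Dave, watch:Quinn). State: mirror:Carol, hat:Dave, watch:Quinn
Event 4 (give mirror: Carol -> Judy). State: mirror:Judy, hat:Dave, watch:Quinn
Event 5 (swap hat<->mirror: now hat:Judy, mirror:Dave). State: mirror:Dave, hat:Judy, watch:Quinn
Event 6 (give mirror: Dave -> Carol). State: mirror:Carol, hat:Judy, watch:Quinn
Event 7 (give mirror: Carol -> Dave). State: mirror:Dave, hat:Judy, watch:Quinn

Final state: mirror:Dave, hat:Judy, watch:Quinn
The mirror is held by Dave.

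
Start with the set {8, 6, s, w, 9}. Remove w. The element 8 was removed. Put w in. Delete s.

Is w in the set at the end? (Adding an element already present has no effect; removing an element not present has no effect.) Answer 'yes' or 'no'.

Answer: yes

Derivation:
Tracking the set through each operation:
Start: {6, 8, 9, s, w}
Event 1 (remove w): removed. Set: {6, 8, 9, s}
Event 2 (remove 8): removed. Set: {6, 9, s}
Event 3 (add w): added. Set: {6, 9, s, w}
Event 4 (remove s): removed. Set: {6, 9, w}

Final set: {6, 9, w} (size 3)
w is in the final set.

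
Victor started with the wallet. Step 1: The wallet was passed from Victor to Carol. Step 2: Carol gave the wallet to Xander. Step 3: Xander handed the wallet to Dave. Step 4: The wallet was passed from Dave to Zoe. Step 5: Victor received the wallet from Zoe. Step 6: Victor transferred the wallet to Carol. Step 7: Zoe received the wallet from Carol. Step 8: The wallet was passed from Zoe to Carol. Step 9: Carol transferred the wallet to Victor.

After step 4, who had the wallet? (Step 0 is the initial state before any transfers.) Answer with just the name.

Answer: Zoe

Derivation:
Tracking the wallet holder through step 4:
After step 0 (start): Victor
After step 1: Carol
After step 2: Xander
After step 3: Dave
After step 4: Zoe

At step 4, the holder is Zoe.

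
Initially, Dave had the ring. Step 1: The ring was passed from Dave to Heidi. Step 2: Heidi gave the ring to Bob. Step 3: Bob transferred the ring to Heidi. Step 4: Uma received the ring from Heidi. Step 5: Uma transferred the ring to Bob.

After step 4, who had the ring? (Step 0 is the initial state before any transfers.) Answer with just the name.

Answer: Uma

Derivation:
Tracking the ring holder through step 4:
After step 0 (start): Dave
After step 1: Heidi
After step 2: Bob
After step 3: Heidi
After step 4: Uma

At step 4, the holder is Uma.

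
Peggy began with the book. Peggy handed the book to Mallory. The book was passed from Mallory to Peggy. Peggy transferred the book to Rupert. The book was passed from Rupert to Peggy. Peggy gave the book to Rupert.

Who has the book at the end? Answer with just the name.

Answer: Rupert

Derivation:
Tracking the book through each event:
Start: Peggy has the book.
After event 1: Mallory has the book.
After event 2: Peggy has the book.
After event 3: Rupert has the book.
After event 4: Peggy has the book.
After event 5: Rupert has the book.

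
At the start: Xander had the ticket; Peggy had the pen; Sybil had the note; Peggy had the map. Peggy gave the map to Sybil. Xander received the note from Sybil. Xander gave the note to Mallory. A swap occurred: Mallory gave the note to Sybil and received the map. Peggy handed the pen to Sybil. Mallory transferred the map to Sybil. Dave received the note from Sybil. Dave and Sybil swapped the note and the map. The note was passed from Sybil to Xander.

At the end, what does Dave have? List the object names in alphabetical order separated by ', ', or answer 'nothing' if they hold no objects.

Tracking all object holders:
Start: ticket:Xander, pen:Peggy, note:Sybil, map:Peggy
Event 1 (give map: Peggy -> Sybil). State: ticket:Xander, pen:Peggy, note:Sybil, map:Sybil
Event 2 (give note: Sybil -> Xander). State: ticket:Xander, pen:Peggy, note:Xander, map:Sybil
Event 3 (give note: Xander -> Mallory). State: ticket:Xander, pen:Peggy, note:Mallory, map:Sybil
Event 4 (swap note<->map: now note:Sybil, map:Mallory). State: ticket:Xander, pen:Peggy, note:Sybil, map:Mallory
Event 5 (give pen: Peggy -> Sybil). State: ticket:Xander, pen:Sybil, note:Sybil, map:Mallory
Event 6 (give map: Mallory -> Sybil). State: ticket:Xander, pen:Sybil, note:Sybil, map:Sybil
Event 7 (give note: Sybil -> Dave). State: ticket:Xander, pen:Sybil, note:Dave, map:Sybil
Event 8 (swap note<->map: now note:Sybil, map:Dave). State: ticket:Xander, pen:Sybil, note:Sybil, map:Dave
Event 9 (give note: Sybil -> Xander). State: ticket:Xander, pen:Sybil, note:Xander, map:Dave

Final state: ticket:Xander, pen:Sybil, note:Xander, map:Dave
Dave holds: map.

Answer: map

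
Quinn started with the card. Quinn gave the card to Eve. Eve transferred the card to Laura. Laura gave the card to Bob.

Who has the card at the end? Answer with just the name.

Answer: Bob

Derivation:
Tracking the card through each event:
Start: Quinn has the card.
After event 1: Eve has the card.
After event 2: Laura has the card.
After event 3: Bob has the card.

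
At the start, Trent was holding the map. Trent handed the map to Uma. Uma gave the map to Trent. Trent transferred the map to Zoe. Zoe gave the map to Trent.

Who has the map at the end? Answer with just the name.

Answer: Trent

Derivation:
Tracking the map through each event:
Start: Trent has the map.
After event 1: Uma has the map.
After event 2: Trent has the map.
After event 3: Zoe has the map.
After event 4: Trent has the map.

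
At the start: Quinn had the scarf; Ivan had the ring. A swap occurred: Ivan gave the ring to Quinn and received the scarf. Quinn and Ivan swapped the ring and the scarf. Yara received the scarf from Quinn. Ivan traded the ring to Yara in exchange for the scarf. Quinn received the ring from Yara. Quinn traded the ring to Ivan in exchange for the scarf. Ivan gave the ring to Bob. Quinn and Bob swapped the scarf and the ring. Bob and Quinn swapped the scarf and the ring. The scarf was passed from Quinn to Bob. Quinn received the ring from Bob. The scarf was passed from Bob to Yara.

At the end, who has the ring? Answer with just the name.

Tracking all object holders:
Start: scarf:Quinn, ring:Ivan
Event 1 (swap ring<->scarf: now ring:Quinn, scarf:Ivan). State: scarf:Ivan, ring:Quinn
Event 2 (swap ring<->scarf: now ring:Ivan, scarf:Quinn). State: scarf:Quinn, ring:Ivan
Event 3 (give scarf: Quinn -> Yara). State: scarf:Yara, ring:Ivan
Event 4 (swap ring<->scarf: now ring:Yara, scarf:Ivan). State: scarf:Ivan, ring:Yara
Event 5 (give ring: Yara -> Quinn). State: scarf:Ivan, ring:Quinn
Event 6 (swap ring<->scarf: now ring:Ivan, scarf:Quinn). State: scarf:Quinn, ring:Ivan
Event 7 (give ring: Ivan -> Bob). State: scarf:Quinn, ring:Bob
Event 8 (swap scarf<->ring: now scarf:Bob, ring:Quinn). State: scarf:Bob, ring:Quinn
Event 9 (swap scarf<->ring: now scarf:Quinn, ring:Bob). State: scarf:Quinn, ring:Bob
Event 10 (give scarf: Quinn -> Bob). State: scarf:Bob, ring:Bob
Event 11 (give ring: Bob -> Quinn). State: scarf:Bob, ring:Quinn
Event 12 (give scarf: Bob -> Yara). State: scarf:Yara, ring:Quinn

Final state: scarf:Yara, ring:Quinn
The ring is held by Quinn.

Answer: Quinn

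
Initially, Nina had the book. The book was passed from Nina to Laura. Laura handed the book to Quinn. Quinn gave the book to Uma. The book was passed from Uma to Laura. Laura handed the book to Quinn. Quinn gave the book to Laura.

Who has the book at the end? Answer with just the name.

Tracking the book through each event:
Start: Nina has the book.
After event 1: Laura has the book.
After event 2: Quinn has the book.
After event 3: Uma has the book.
After event 4: Laura has the book.
After event 5: Quinn has the book.
After event 6: Laura has the book.

Answer: Laura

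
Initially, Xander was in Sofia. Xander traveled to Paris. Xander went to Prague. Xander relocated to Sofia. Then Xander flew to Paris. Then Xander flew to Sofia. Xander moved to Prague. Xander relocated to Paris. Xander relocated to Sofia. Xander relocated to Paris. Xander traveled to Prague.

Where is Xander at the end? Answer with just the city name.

Answer: Prague

Derivation:
Tracking Xander's location:
Start: Xander is in Sofia.
After move 1: Sofia -> Paris. Xander is in Paris.
After move 2: Paris -> Prague. Xander is in Prague.
After move 3: Prague -> Sofia. Xander is in Sofia.
After move 4: Sofia -> Paris. Xander is in Paris.
After move 5: Paris -> Sofia. Xander is in Sofia.
After move 6: Sofia -> Prague. Xander is in Prague.
After move 7: Prague -> Paris. Xander is in Paris.
After move 8: Paris -> Sofia. Xander is in Sofia.
After move 9: Sofia -> Paris. Xander is in Paris.
After move 10: Paris -> Prague. Xander is in Prague.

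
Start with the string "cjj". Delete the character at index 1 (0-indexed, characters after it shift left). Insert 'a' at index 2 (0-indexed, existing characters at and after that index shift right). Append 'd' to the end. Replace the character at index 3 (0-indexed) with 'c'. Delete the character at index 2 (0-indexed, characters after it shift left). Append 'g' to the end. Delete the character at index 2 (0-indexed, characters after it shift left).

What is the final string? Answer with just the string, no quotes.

Answer: cjg

Derivation:
Applying each edit step by step:
Start: "cjj"
Op 1 (delete idx 1 = 'j'): "cjj" -> "cj"
Op 2 (insert 'a' at idx 2): "cj" -> "cja"
Op 3 (append 'd'): "cja" -> "cjad"
Op 4 (replace idx 3: 'd' -> 'c'): "cjad" -> "cjac"
Op 5 (delete idx 2 = 'a'): "cjac" -> "cjc"
Op 6 (append 'g'): "cjc" -> "cjcg"
Op 7 (delete idx 2 = 'c'): "cjcg" -> "cjg"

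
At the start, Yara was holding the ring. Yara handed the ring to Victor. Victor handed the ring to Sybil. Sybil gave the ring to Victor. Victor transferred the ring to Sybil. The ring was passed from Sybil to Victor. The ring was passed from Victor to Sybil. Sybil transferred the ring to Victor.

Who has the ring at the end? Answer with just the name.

Tracking the ring through each event:
Start: Yara has the ring.
After event 1: Victor has the ring.
After event 2: Sybil has the ring.
After event 3: Victor has the ring.
After event 4: Sybil has the ring.
After event 5: Victor has the ring.
After event 6: Sybil has the ring.
After event 7: Victor has the ring.

Answer: Victor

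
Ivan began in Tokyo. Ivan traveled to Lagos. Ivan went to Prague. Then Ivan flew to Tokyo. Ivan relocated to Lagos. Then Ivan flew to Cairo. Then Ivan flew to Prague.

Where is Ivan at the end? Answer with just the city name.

Answer: Prague

Derivation:
Tracking Ivan's location:
Start: Ivan is in Tokyo.
After move 1: Tokyo -> Lagos. Ivan is in Lagos.
After move 2: Lagos -> Prague. Ivan is in Prague.
After move 3: Prague -> Tokyo. Ivan is in Tokyo.
After move 4: Tokyo -> Lagos. Ivan is in Lagos.
After move 5: Lagos -> Cairo. Ivan is in Cairo.
After move 6: Cairo -> Prague. Ivan is in Prague.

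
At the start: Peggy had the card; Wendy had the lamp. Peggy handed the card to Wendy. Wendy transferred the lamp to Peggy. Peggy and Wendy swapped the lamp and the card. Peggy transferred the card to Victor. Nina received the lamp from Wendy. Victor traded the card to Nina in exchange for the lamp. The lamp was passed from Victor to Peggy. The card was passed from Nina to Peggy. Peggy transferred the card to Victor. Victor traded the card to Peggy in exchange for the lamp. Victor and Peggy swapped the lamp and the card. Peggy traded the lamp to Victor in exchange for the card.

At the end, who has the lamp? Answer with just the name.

Tracking all object holders:
Start: card:Peggy, lamp:Wendy
Event 1 (give card: Peggy -> Wendy). State: card:Wendy, lamp:Wendy
Event 2 (give lamp: Wendy -> Peggy). State: card:Wendy, lamp:Peggy
Event 3 (swap lamp<->card: now lamp:Wendy, card:Peggy). State: card:Peggy, lamp:Wendy
Event 4 (give card: Peggy -> Victor). State: card:Victor, lamp:Wendy
Event 5 (give lamp: Wendy -> Nina). State: card:Victor, lamp:Nina
Event 6 (swap card<->lamp: now card:Nina, lamp:Victor). State: card:Nina, lamp:Victor
Event 7 (give lamp: Victor -> Peggy). State: card:Nina, lamp:Peggy
Event 8 (give card: Nina -> Peggy). State: card:Peggy, lamp:Peggy
Event 9 (give card: Peggy -> Victor). State: card:Victor, lamp:Peggy
Event 10 (swap card<->lamp: now card:Peggy, lamp:Victor). State: card:Peggy, lamp:Victor
Event 11 (swap lamp<->card: now lamp:Peggy, card:Victor). State: card:Victor, lamp:Peggy
Event 12 (swap lamp<->card: now lamp:Victor, card:Peggy). State: card:Peggy, lamp:Victor

Final state: card:Peggy, lamp:Victor
The lamp is held by Victor.

Answer: Victor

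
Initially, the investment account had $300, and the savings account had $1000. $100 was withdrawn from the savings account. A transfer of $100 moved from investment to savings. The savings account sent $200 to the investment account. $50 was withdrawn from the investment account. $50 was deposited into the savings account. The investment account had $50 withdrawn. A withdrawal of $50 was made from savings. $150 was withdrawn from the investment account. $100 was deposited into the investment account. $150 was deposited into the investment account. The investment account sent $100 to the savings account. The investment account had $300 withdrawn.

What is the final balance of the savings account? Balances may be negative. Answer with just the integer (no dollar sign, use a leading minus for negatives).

Tracking account balances step by step:
Start: investment=300, savings=1000
Event 1 (withdraw 100 from savings): savings: 1000 - 100 = 900. Balances: investment=300, savings=900
Event 2 (transfer 100 investment -> savings): investment: 300 - 100 = 200, savings: 900 + 100 = 1000. Balances: investment=200, savings=1000
Event 3 (transfer 200 savings -> investment): savings: 1000 - 200 = 800, investment: 200 + 200 = 400. Balances: investment=400, savings=800
Event 4 (withdraw 50 from investment): investment: 400 - 50 = 350. Balances: investment=350, savings=800
Event 5 (deposit 50 to savings): savings: 800 + 50 = 850. Balances: investment=350, savings=850
Event 6 (withdraw 50 from investment): investment: 350 - 50 = 300. Balances: investment=300, savings=850
Event 7 (withdraw 50 from savings): savings: 850 - 50 = 800. Balances: investment=300, savings=800
Event 8 (withdraw 150 from investment): investment: 300 - 150 = 150. Balances: investment=150, savings=800
Event 9 (deposit 100 to investment): investment: 150 + 100 = 250. Balances: investment=250, savings=800
Event 10 (deposit 150 to investment): investment: 250 + 150 = 400. Balances: investment=400, savings=800
Event 11 (transfer 100 investment -> savings): investment: 400 - 100 = 300, savings: 800 + 100 = 900. Balances: investment=300, savings=900
Event 12 (withdraw 300 from investment): investment: 300 - 300 = 0. Balances: investment=0, savings=900

Final balance of savings: 900

Answer: 900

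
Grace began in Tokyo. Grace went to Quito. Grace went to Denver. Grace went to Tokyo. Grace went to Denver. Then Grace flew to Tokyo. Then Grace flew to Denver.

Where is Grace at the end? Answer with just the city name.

Answer: Denver

Derivation:
Tracking Grace's location:
Start: Grace is in Tokyo.
After move 1: Tokyo -> Quito. Grace is in Quito.
After move 2: Quito -> Denver. Grace is in Denver.
After move 3: Denver -> Tokyo. Grace is in Tokyo.
After move 4: Tokyo -> Denver. Grace is in Denver.
After move 5: Denver -> Tokyo. Grace is in Tokyo.
After move 6: Tokyo -> Denver. Grace is in Denver.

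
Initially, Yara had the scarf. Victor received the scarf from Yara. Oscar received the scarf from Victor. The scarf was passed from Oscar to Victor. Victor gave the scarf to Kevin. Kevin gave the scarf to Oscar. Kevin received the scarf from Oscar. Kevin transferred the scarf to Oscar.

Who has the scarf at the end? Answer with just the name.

Tracking the scarf through each event:
Start: Yara has the scarf.
After event 1: Victor has the scarf.
After event 2: Oscar has the scarf.
After event 3: Victor has the scarf.
After event 4: Kevin has the scarf.
After event 5: Oscar has the scarf.
After event 6: Kevin has the scarf.
After event 7: Oscar has the scarf.

Answer: Oscar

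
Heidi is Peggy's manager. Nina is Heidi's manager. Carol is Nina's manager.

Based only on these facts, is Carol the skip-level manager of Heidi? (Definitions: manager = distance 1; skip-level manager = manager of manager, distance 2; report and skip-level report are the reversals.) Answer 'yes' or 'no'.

Reconstructing the manager chain from the given facts:
  Carol -> Nina -> Heidi -> Peggy
(each arrow means 'manager of the next')
Positions in the chain (0 = top):
  position of Carol: 0
  position of Nina: 1
  position of Heidi: 2
  position of Peggy: 3

Carol is at position 0, Heidi is at position 2; signed distance (j - i) = 2.
'skip-level manager' requires j - i = 2. Actual distance is 2, so the relation HOLDS.

Answer: yes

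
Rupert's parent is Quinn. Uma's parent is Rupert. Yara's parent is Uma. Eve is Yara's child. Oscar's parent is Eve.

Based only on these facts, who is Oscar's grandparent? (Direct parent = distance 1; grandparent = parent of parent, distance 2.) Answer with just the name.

Reconstructing the parent chain from the given facts:
  Quinn -> Rupert -> Uma -> Yara -> Eve -> Oscar
(each arrow means 'parent of the next')
Positions in the chain (0 = top):
  position of Quinn: 0
  position of Rupert: 1
  position of Uma: 2
  position of Yara: 3
  position of Eve: 4
  position of Oscar: 5

Oscar is at position 5; the grandparent is 2 steps up the chain, i.e. position 3: Yara.

Answer: Yara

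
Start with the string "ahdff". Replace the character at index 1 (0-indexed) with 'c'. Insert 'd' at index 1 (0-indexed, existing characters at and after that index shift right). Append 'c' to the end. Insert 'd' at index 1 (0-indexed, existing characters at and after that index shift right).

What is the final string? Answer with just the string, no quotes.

Applying each edit step by step:
Start: "ahdff"
Op 1 (replace idx 1: 'h' -> 'c'): "ahdff" -> "acdff"
Op 2 (insert 'd' at idx 1): "acdff" -> "adcdff"
Op 3 (append 'c'): "adcdff" -> "adcdffc"
Op 4 (insert 'd' at idx 1): "adcdffc" -> "addcdffc"

Answer: addcdffc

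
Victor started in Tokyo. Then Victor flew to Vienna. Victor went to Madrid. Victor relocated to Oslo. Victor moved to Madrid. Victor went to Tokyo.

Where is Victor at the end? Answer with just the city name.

Answer: Tokyo

Derivation:
Tracking Victor's location:
Start: Victor is in Tokyo.
After move 1: Tokyo -> Vienna. Victor is in Vienna.
After move 2: Vienna -> Madrid. Victor is in Madrid.
After move 3: Madrid -> Oslo. Victor is in Oslo.
After move 4: Oslo -> Madrid. Victor is in Madrid.
After move 5: Madrid -> Tokyo. Victor is in Tokyo.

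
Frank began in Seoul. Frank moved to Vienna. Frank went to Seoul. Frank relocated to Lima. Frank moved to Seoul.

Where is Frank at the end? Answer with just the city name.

Answer: Seoul

Derivation:
Tracking Frank's location:
Start: Frank is in Seoul.
After move 1: Seoul -> Vienna. Frank is in Vienna.
After move 2: Vienna -> Seoul. Frank is in Seoul.
After move 3: Seoul -> Lima. Frank is in Lima.
After move 4: Lima -> Seoul. Frank is in Seoul.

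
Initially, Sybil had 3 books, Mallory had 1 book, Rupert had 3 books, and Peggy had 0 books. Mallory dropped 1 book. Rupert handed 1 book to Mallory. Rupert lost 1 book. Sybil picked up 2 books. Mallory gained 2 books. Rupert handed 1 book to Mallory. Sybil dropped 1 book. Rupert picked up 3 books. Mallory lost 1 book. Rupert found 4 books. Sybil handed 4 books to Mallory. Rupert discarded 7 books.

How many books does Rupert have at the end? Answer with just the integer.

Answer: 0

Derivation:
Tracking counts step by step:
Start: Sybil=3, Mallory=1, Rupert=3, Peggy=0
Event 1 (Mallory -1): Mallory: 1 -> 0. State: Sybil=3, Mallory=0, Rupert=3, Peggy=0
Event 2 (Rupert -> Mallory, 1): Rupert: 3 -> 2, Mallory: 0 -> 1. State: Sybil=3, Mallory=1, Rupert=2, Peggy=0
Event 3 (Rupert -1): Rupert: 2 -> 1. State: Sybil=3, Mallory=1, Rupert=1, Peggy=0
Event 4 (Sybil +2): Sybil: 3 -> 5. State: Sybil=5, Mallory=1, Rupert=1, Peggy=0
Event 5 (Mallory +2): Mallory: 1 -> 3. State: Sybil=5, Mallory=3, Rupert=1, Peggy=0
Event 6 (Rupert -> Mallory, 1): Rupert: 1 -> 0, Mallory: 3 -> 4. State: Sybil=5, Mallory=4, Rupert=0, Peggy=0
Event 7 (Sybil -1): Sybil: 5 -> 4. State: Sybil=4, Mallory=4, Rupert=0, Peggy=0
Event 8 (Rupert +3): Rupert: 0 -> 3. State: Sybil=4, Mallory=4, Rupert=3, Peggy=0
Event 9 (Mallory -1): Mallory: 4 -> 3. State: Sybil=4, Mallory=3, Rupert=3, Peggy=0
Event 10 (Rupert +4): Rupert: 3 -> 7. State: Sybil=4, Mallory=3, Rupert=7, Peggy=0
Event 11 (Sybil -> Mallory, 4): Sybil: 4 -> 0, Mallory: 3 -> 7. State: Sybil=0, Mallory=7, Rupert=7, Peggy=0
Event 12 (Rupert -7): Rupert: 7 -> 0. State: Sybil=0, Mallory=7, Rupert=0, Peggy=0

Rupert's final count: 0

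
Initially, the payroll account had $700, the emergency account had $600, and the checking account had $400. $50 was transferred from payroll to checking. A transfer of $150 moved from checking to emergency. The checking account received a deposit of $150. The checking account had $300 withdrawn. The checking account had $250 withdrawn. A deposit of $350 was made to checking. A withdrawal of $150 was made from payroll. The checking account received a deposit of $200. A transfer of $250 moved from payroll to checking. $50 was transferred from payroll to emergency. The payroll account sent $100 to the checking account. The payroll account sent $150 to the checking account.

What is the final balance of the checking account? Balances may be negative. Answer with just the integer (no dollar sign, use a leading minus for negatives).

Tracking account balances step by step:
Start: payroll=700, emergency=600, checking=400
Event 1 (transfer 50 payroll -> checking): payroll: 700 - 50 = 650, checking: 400 + 50 = 450. Balances: payroll=650, emergency=600, checking=450
Event 2 (transfer 150 checking -> emergency): checking: 450 - 150 = 300, emergency: 600 + 150 = 750. Balances: payroll=650, emergency=750, checking=300
Event 3 (deposit 150 to checking): checking: 300 + 150 = 450. Balances: payroll=650, emergency=750, checking=450
Event 4 (withdraw 300 from checking): checking: 450 - 300 = 150. Balances: payroll=650, emergency=750, checking=150
Event 5 (withdraw 250 from checking): checking: 150 - 250 = -100. Balances: payroll=650, emergency=750, checking=-100
Event 6 (deposit 350 to checking): checking: -100 + 350 = 250. Balances: payroll=650, emergency=750, checking=250
Event 7 (withdraw 150 from payroll): payroll: 650 - 150 = 500. Balances: payroll=500, emergency=750, checking=250
Event 8 (deposit 200 to checking): checking: 250 + 200 = 450. Balances: payroll=500, emergency=750, checking=450
Event 9 (transfer 250 payroll -> checking): payroll: 500 - 250 = 250, checking: 450 + 250 = 700. Balances: payroll=250, emergency=750, checking=700
Event 10 (transfer 50 payroll -> emergency): payroll: 250 - 50 = 200, emergency: 750 + 50 = 800. Balances: payroll=200, emergency=800, checking=700
Event 11 (transfer 100 payroll -> checking): payroll: 200 - 100 = 100, checking: 700 + 100 = 800. Balances: payroll=100, emergency=800, checking=800
Event 12 (transfer 150 payroll -> checking): payroll: 100 - 150 = -50, checking: 800 + 150 = 950. Balances: payroll=-50, emergency=800, checking=950

Final balance of checking: 950

Answer: 950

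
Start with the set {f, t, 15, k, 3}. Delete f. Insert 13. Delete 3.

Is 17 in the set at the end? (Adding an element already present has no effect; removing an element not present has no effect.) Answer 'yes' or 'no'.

Tracking the set through each operation:
Start: {15, 3, f, k, t}
Event 1 (remove f): removed. Set: {15, 3, k, t}
Event 2 (add 13): added. Set: {13, 15, 3, k, t}
Event 3 (remove 3): removed. Set: {13, 15, k, t}

Final set: {13, 15, k, t} (size 4)
17 is NOT in the final set.

Answer: no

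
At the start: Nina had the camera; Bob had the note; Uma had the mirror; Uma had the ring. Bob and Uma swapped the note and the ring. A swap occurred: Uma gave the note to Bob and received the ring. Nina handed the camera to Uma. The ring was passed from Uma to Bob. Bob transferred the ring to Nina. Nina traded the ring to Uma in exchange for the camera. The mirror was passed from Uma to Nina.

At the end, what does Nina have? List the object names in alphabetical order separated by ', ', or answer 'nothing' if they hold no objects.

Tracking all object holders:
Start: camera:Nina, note:Bob, mirror:Uma, ring:Uma
Event 1 (swap note<->ring: now note:Uma, ring:Bob). State: camera:Nina, note:Uma, mirror:Uma, ring:Bob
Event 2 (swap note<->ring: now note:Bob, ring:Uma). State: camera:Nina, note:Bob, mirror:Uma, ring:Uma
Event 3 (give camera: Nina -> Uma). State: camera:Uma, note:Bob, mirror:Uma, ring:Uma
Event 4 (give ring: Uma -> Bob). State: camera:Uma, note:Bob, mirror:Uma, ring:Bob
Event 5 (give ring: Bob -> Nina). State: camera:Uma, note:Bob, mirror:Uma, ring:Nina
Event 6 (swap ring<->camera: now ring:Uma, camera:Nina). State: camera:Nina, note:Bob, mirror:Uma, ring:Uma
Event 7 (give mirror: Uma -> Nina). State: camera:Nina, note:Bob, mirror:Nina, ring:Uma

Final state: camera:Nina, note:Bob, mirror:Nina, ring:Uma
Nina holds: camera, mirror.

Answer: camera, mirror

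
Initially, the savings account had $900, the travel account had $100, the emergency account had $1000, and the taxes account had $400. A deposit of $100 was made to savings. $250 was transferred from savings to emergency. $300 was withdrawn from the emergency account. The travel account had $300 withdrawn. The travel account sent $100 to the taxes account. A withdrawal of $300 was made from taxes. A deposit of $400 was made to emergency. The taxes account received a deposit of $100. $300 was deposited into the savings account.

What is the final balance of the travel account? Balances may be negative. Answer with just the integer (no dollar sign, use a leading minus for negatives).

Answer: -300

Derivation:
Tracking account balances step by step:
Start: savings=900, travel=100, emergency=1000, taxes=400
Event 1 (deposit 100 to savings): savings: 900 + 100 = 1000. Balances: savings=1000, travel=100, emergency=1000, taxes=400
Event 2 (transfer 250 savings -> emergency): savings: 1000 - 250 = 750, emergency: 1000 + 250 = 1250. Balances: savings=750, travel=100, emergency=1250, taxes=400
Event 3 (withdraw 300 from emergency): emergency: 1250 - 300 = 950. Balances: savings=750, travel=100, emergency=950, taxes=400
Event 4 (withdraw 300 from travel): travel: 100 - 300 = -200. Balances: savings=750, travel=-200, emergency=950, taxes=400
Event 5 (transfer 100 travel -> taxes): travel: -200 - 100 = -300, taxes: 400 + 100 = 500. Balances: savings=750, travel=-300, emergency=950, taxes=500
Event 6 (withdraw 300 from taxes): taxes: 500 - 300 = 200. Balances: savings=750, travel=-300, emergency=950, taxes=200
Event 7 (deposit 400 to emergency): emergency: 950 + 400 = 1350. Balances: savings=750, travel=-300, emergency=1350, taxes=200
Event 8 (deposit 100 to taxes): taxes: 200 + 100 = 300. Balances: savings=750, travel=-300, emergency=1350, taxes=300
Event 9 (deposit 300 to savings): savings: 750 + 300 = 1050. Balances: savings=1050, travel=-300, emergency=1350, taxes=300

Final balance of travel: -300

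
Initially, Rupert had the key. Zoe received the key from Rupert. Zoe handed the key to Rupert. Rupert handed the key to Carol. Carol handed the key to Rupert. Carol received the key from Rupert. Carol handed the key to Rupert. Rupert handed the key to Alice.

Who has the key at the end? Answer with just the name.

Answer: Alice

Derivation:
Tracking the key through each event:
Start: Rupert has the key.
After event 1: Zoe has the key.
After event 2: Rupert has the key.
After event 3: Carol has the key.
After event 4: Rupert has the key.
After event 5: Carol has the key.
After event 6: Rupert has the key.
After event 7: Alice has the key.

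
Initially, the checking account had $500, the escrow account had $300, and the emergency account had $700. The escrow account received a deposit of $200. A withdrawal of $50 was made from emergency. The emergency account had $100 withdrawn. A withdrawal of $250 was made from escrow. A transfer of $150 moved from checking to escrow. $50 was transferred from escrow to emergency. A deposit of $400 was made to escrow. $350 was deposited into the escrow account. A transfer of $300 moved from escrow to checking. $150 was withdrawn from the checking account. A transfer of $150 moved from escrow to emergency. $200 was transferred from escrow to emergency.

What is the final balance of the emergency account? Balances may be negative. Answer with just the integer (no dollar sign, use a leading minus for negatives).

Answer: 950

Derivation:
Tracking account balances step by step:
Start: checking=500, escrow=300, emergency=700
Event 1 (deposit 200 to escrow): escrow: 300 + 200 = 500. Balances: checking=500, escrow=500, emergency=700
Event 2 (withdraw 50 from emergency): emergency: 700 - 50 = 650. Balances: checking=500, escrow=500, emergency=650
Event 3 (withdraw 100 from emergency): emergency: 650 - 100 = 550. Balances: checking=500, escrow=500, emergency=550
Event 4 (withdraw 250 from escrow): escrow: 500 - 250 = 250. Balances: checking=500, escrow=250, emergency=550
Event 5 (transfer 150 checking -> escrow): checking: 500 - 150 = 350, escrow: 250 + 150 = 400. Balances: checking=350, escrow=400, emergency=550
Event 6 (transfer 50 escrow -> emergency): escrow: 400 - 50 = 350, emergency: 550 + 50 = 600. Balances: checking=350, escrow=350, emergency=600
Event 7 (deposit 400 to escrow): escrow: 350 + 400 = 750. Balances: checking=350, escrow=750, emergency=600
Event 8 (deposit 350 to escrow): escrow: 750 + 350 = 1100. Balances: checking=350, escrow=1100, emergency=600
Event 9 (transfer 300 escrow -> checking): escrow: 1100 - 300 = 800, checking: 350 + 300 = 650. Balances: checking=650, escrow=800, emergency=600
Event 10 (withdraw 150 from checking): checking: 650 - 150 = 500. Balances: checking=500, escrow=800, emergency=600
Event 11 (transfer 150 escrow -> emergency): escrow: 800 - 150 = 650, emergency: 600 + 150 = 750. Balances: checking=500, escrow=650, emergency=750
Event 12 (transfer 200 escrow -> emergency): escrow: 650 - 200 = 450, emergency: 750 + 200 = 950. Balances: checking=500, escrow=450, emergency=950

Final balance of emergency: 950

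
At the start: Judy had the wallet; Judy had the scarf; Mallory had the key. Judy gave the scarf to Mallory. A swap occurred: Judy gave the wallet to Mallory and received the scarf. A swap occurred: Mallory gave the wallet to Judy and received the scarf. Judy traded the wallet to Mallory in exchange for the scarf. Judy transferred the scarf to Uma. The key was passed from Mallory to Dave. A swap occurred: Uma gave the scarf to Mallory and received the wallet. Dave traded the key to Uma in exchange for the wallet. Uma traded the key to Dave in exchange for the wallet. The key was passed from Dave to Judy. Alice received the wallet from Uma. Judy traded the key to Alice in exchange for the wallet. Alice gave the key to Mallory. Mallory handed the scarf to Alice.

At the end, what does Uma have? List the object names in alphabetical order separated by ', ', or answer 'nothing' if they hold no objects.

Answer: nothing

Derivation:
Tracking all object holders:
Start: wallet:Judy, scarf:Judy, key:Mallory
Event 1 (give scarf: Judy -> Mallory). State: wallet:Judy, scarf:Mallory, key:Mallory
Event 2 (swap wallet<->scarf: now wallet:Mallory, scarf:Judy). State: wallet:Mallory, scarf:Judy, key:Mallory
Event 3 (swap wallet<->scarf: now wallet:Judy, scarf:Mallory). State: wallet:Judy, scarf:Mallory, key:Mallory
Event 4 (swap wallet<->scarf: now wallet:Mallory, scarf:Judy). State: wallet:Mallory, scarf:Judy, key:Mallory
Event 5 (give scarf: Judy -> Uma). State: wallet:Mallory, scarf:Uma, key:Mallory
Event 6 (give key: Mallory -> Dave). State: wallet:Mallory, scarf:Uma, key:Dave
Event 7 (swap scarf<->wallet: now scarf:Mallory, wallet:Uma). State: wallet:Uma, scarf:Mallory, key:Dave
Event 8 (swap key<->wallet: now key:Uma, wallet:Dave). State: wallet:Dave, scarf:Mallory, key:Uma
Event 9 (swap key<->wallet: now key:Dave, wallet:Uma). State: wallet:Uma, scarf:Mallory, key:Dave
Event 10 (give key: Dave -> Judy). State: wallet:Uma, scarf:Mallory, key:Judy
Event 11 (give wallet: Uma -> Alice). State: wallet:Alice, scarf:Mallory, key:Judy
Event 12 (swap key<->wallet: now key:Alice, wallet:Judy). State: wallet:Judy, scarf:Mallory, key:Alice
Event 13 (give key: Alice -> Mallory). State: wallet:Judy, scarf:Mallory, key:Mallory
Event 14 (give scarf: Mallory -> Alice). State: wallet:Judy, scarf:Alice, key:Mallory

Final state: wallet:Judy, scarf:Alice, key:Mallory
Uma holds: (nothing).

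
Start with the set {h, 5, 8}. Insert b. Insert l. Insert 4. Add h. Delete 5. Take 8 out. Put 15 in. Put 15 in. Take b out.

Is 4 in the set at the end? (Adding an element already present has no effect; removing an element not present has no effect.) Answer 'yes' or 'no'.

Tracking the set through each operation:
Start: {5, 8, h}
Event 1 (add b): added. Set: {5, 8, b, h}
Event 2 (add l): added. Set: {5, 8, b, h, l}
Event 3 (add 4): added. Set: {4, 5, 8, b, h, l}
Event 4 (add h): already present, no change. Set: {4, 5, 8, b, h, l}
Event 5 (remove 5): removed. Set: {4, 8, b, h, l}
Event 6 (remove 8): removed. Set: {4, b, h, l}
Event 7 (add 15): added. Set: {15, 4, b, h, l}
Event 8 (add 15): already present, no change. Set: {15, 4, b, h, l}
Event 9 (remove b): removed. Set: {15, 4, h, l}

Final set: {15, 4, h, l} (size 4)
4 is in the final set.

Answer: yes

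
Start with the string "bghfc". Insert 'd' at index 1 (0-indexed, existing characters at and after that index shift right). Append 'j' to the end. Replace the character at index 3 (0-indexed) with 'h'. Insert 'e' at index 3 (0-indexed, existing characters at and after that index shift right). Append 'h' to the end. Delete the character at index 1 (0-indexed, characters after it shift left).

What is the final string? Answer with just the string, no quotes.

Applying each edit step by step:
Start: "bghfc"
Op 1 (insert 'd' at idx 1): "bghfc" -> "bdghfc"
Op 2 (append 'j'): "bdghfc" -> "bdghfcj"
Op 3 (replace idx 3: 'h' -> 'h'): "bdghfcj" -> "bdghfcj"
Op 4 (insert 'e' at idx 3): "bdghfcj" -> "bdgehfcj"
Op 5 (append 'h'): "bdgehfcj" -> "bdgehfcjh"
Op 6 (delete idx 1 = 'd'): "bdgehfcjh" -> "bgehfcjh"

Answer: bgehfcjh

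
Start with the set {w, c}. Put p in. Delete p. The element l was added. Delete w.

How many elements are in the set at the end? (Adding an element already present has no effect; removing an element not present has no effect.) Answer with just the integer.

Answer: 2

Derivation:
Tracking the set through each operation:
Start: {c, w}
Event 1 (add p): added. Set: {c, p, w}
Event 2 (remove p): removed. Set: {c, w}
Event 3 (add l): added. Set: {c, l, w}
Event 4 (remove w): removed. Set: {c, l}

Final set: {c, l} (size 2)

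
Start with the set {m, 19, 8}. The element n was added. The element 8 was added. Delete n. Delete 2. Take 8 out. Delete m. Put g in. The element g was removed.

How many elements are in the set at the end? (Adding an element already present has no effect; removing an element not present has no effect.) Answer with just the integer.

Tracking the set through each operation:
Start: {19, 8, m}
Event 1 (add n): added. Set: {19, 8, m, n}
Event 2 (add 8): already present, no change. Set: {19, 8, m, n}
Event 3 (remove n): removed. Set: {19, 8, m}
Event 4 (remove 2): not present, no change. Set: {19, 8, m}
Event 5 (remove 8): removed. Set: {19, m}
Event 6 (remove m): removed. Set: {19}
Event 7 (add g): added. Set: {19, g}
Event 8 (remove g): removed. Set: {19}

Final set: {19} (size 1)

Answer: 1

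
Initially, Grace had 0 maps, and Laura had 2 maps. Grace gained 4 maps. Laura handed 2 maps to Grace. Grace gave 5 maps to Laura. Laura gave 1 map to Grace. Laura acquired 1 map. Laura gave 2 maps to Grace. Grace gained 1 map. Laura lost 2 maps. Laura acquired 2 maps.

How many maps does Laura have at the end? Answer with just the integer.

Tracking counts step by step:
Start: Grace=0, Laura=2
Event 1 (Grace +4): Grace: 0 -> 4. State: Grace=4, Laura=2
Event 2 (Laura -> Grace, 2): Laura: 2 -> 0, Grace: 4 -> 6. State: Grace=6, Laura=0
Event 3 (Grace -> Laura, 5): Grace: 6 -> 1, Laura: 0 -> 5. State: Grace=1, Laura=5
Event 4 (Laura -> Grace, 1): Laura: 5 -> 4, Grace: 1 -> 2. State: Grace=2, Laura=4
Event 5 (Laura +1): Laura: 4 -> 5. State: Grace=2, Laura=5
Event 6 (Laura -> Grace, 2): Laura: 5 -> 3, Grace: 2 -> 4. State: Grace=4, Laura=3
Event 7 (Grace +1): Grace: 4 -> 5. State: Grace=5, Laura=3
Event 8 (Laura -2): Laura: 3 -> 1. State: Grace=5, Laura=1
Event 9 (Laura +2): Laura: 1 -> 3. State: Grace=5, Laura=3

Laura's final count: 3

Answer: 3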